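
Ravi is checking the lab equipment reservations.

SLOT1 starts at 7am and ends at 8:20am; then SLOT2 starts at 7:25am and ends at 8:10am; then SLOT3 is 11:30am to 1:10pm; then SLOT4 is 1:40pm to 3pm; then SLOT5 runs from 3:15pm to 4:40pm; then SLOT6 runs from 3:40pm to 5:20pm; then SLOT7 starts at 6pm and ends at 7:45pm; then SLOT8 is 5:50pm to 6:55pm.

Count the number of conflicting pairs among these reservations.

3

Sorted by start: SLOT1, SLOT2, SLOT3, SLOT4, SLOT5, SLOT6, SLOT8, SLOT7.
SLOT2 starts before SLOT1 ends → SLOT1 and SLOT2 overlap.
SLOT3 starts after SLOT1 ends, so SLOT1 has no further overlaps.
SLOT3 starts after SLOT2 ends, so SLOT2 has no further overlaps.
SLOT4 starts after SLOT3 ends, so SLOT3 has no further overlaps.
SLOT5 starts after SLOT4 ends, so SLOT4 has no further overlaps.
SLOT6 starts before SLOT5 ends → SLOT5 and SLOT6 overlap.
SLOT8 starts after SLOT5 ends, so SLOT5 has no further overlaps.
SLOT8 starts after SLOT6 ends, so SLOT6 has no further overlaps.
SLOT7 starts before SLOT8 ends → SLOT8 and SLOT7 overlap.
Overlapping pairs: SLOT1 & SLOT2, SLOT5 & SLOT6, SLOT7 & SLOT8 — 3 in total.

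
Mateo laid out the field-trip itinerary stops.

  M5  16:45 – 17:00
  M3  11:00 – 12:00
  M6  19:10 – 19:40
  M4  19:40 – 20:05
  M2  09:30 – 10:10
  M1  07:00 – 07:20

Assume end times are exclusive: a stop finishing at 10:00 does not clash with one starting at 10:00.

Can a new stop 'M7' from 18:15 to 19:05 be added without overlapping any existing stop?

M1: ends 07:20 at or before M7 starts 18:15 → clear.
M2: ends 10:10 at or before M7 starts 18:15 → clear.
M3: ends 12:00 at or before M7 starts 18:15 → clear.
M5: ends 17:00 at or before M7 starts 18:15 → clear.
M6: starts 19:10 at or after M7 ends 19:05 → clear.
M4: starts 19:40 at or after M7 ends 19:05 → clear.

Yes — the slot is free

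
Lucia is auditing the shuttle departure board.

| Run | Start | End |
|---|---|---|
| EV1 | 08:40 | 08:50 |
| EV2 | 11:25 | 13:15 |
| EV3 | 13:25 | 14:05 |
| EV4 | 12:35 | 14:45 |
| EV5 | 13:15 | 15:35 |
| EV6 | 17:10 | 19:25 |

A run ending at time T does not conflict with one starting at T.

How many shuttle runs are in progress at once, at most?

Sweep the timeline, counting +1 at each start and −1 at each end (ends before starts at a tie):
08:40 start EV1 → 1
08:50 end EV1 → 0
11:25 start EV2 → 1
12:35 start EV4 → 2
13:15 end EV2 → 1
13:15 start EV5 → 2
13:25 start EV3 → 3
14:05 end EV3 → 2
14:45 end EV4 → 1
15:35 end EV5 → 0
17:10 start EV6 → 1
19:25 end EV6 → 0
Peak is 3, at 13:25 (EV3, EV4, EV5).

3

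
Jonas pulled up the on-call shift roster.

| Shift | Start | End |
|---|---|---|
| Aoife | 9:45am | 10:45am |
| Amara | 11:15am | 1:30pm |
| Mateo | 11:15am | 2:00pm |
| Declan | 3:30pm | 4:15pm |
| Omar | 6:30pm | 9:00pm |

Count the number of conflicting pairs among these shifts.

1

Sorted by start: Aoife, Amara, Mateo, Declan, Omar.
Amara starts after Aoife ends; Aoife is clear from here.
Mateo starts before Amara ends → Amara and Mateo overlap.
Declan starts after Amara ends; Amara is clear from here.
Declan starts after Mateo ends; Mateo is clear from here.
Omar starts after Declan ends.
Overlapping pairs: Amara & Mateo — 1 in total.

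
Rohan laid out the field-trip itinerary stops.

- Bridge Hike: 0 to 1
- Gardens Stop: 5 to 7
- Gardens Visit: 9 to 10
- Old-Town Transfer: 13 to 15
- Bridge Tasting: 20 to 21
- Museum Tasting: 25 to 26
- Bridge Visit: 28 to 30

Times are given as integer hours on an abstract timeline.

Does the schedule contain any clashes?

No

Sorted by start: Bridge Hike, Gardens Stop, Gardens Visit, Old-Town Transfer, Bridge Tasting, Museum Tasting, Bridge Visit.
Gardens Stop starts after Bridge Hike ends, so Bridge Hike has no further overlaps.
Gardens Visit starts after Gardens Stop ends, so Gardens Stop has no further overlaps.
Old-Town Transfer starts after Gardens Visit ends, so Gardens Visit has no further overlaps.
Bridge Tasting starts after Old-Town Transfer ends, so Old-Town Transfer has no further overlaps.
Museum Tasting starts after Bridge Tasting ends, so Bridge Tasting has no further overlaps.
Bridge Visit starts after Museum Tasting ends.
Every pair is clear; the schedule has no overlaps.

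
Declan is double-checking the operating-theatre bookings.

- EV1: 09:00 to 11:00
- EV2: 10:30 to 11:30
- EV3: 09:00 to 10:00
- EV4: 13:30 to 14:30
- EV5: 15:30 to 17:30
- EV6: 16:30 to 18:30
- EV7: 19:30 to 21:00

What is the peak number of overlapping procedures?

2

Sweep the timeline, counting +1 at each start and −1 at each end (ends before starts at a tie):
09:00 start EV1 → 1
09:00 start EV3 → 2
10:00 end EV3 → 1
10:30 start EV2 → 2
11:00 end EV1 → 1
11:30 end EV2 → 0
13:30 start EV4 → 1
14:30 end EV4 → 0
15:30 start EV5 → 1
16:30 start EV6 → 2
17:30 end EV5 → 1
18:30 end EV6 → 0
19:30 start EV7 → 1
21:00 end EV7 → 0
Peak is 2, at 09:00 (EV1, EV3).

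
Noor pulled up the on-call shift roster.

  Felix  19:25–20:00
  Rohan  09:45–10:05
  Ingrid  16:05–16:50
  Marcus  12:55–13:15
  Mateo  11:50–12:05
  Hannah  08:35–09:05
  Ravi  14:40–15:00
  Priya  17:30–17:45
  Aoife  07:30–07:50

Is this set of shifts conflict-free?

Two intervals overlap when each starts before the other ends.
Sorted by start: Aoife, Hannah, Rohan, Mateo, Marcus, Ravi, Ingrid, Priya, Felix.
Hannah starts after Aoife ends, so nothing later overlaps Aoife either.
Rohan starts after Hannah ends, so nothing later overlaps Hannah either.
Mateo starts after Rohan ends, so nothing later overlaps Rohan either.
Marcus starts after Mateo ends, so nothing later overlaps Mateo either.
Ravi starts after Marcus ends, so nothing later overlaps Marcus either.
Ingrid starts after Ravi ends, so nothing later overlaps Ravi either.
Priya starts after Ingrid ends, so nothing later overlaps Ingrid either.
Felix starts after Priya ends.
Every pair is clear; the schedule has no overlaps.

Yes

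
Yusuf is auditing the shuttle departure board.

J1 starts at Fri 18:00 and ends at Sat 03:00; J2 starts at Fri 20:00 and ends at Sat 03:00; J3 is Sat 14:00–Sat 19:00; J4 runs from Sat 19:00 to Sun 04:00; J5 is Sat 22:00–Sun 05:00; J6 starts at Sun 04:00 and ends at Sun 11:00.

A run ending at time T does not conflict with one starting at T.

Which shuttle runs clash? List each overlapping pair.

J1 & J2, J4 & J5, J5 & J6

Sorted by start: J1, J2, J3, J4, J5, J6.
J2 starts before J1 ends → J1 and J2 overlap.
J3 starts after J1 ends, so nothing later overlaps J1 either.
J3 starts after J2 ends, so nothing later overlaps J2 either.
J4 starts exactly when J3 ends (back-to-back, no overlap), so nothing later overlaps J3 either.
J5 starts before J4 ends → J4 and J5 overlap.
J6 starts exactly when J4 ends (back-to-back, no overlap).
J6 starts before J5 ends → J5 and J6 overlap.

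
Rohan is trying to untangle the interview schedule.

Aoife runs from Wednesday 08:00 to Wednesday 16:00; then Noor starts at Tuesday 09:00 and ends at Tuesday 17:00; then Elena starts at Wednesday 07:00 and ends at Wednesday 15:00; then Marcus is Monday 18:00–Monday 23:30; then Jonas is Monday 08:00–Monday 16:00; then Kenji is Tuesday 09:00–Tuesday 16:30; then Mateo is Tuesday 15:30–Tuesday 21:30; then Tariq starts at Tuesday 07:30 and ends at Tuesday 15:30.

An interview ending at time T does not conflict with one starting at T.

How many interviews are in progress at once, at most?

3

Walk through starts and ends in time order (an end at T is processed before a start at T):
Monday 08:00 start Jonas → 1
Monday 16:00 end Jonas → 0
Monday 18:00 start Marcus → 1
Monday 23:30 end Marcus → 0
Tuesday 07:30 start Tariq → 1
Tuesday 09:00 start Kenji → 2
Tuesday 09:00 start Noor → 3
Tuesday 15:30 end Tariq → 2
Tuesday 15:30 start Mateo → 3
Tuesday 16:30 end Kenji → 2
Tuesday 17:00 end Noor → 1
Tuesday 21:30 end Mateo → 0
Wednesday 07:00 start Elena → 1
Wednesday 08:00 start Aoife → 2
Wednesday 15:00 end Elena → 1
Wednesday 16:00 end Aoife → 0
Peak is 3, at Tuesday 09:00 (Kenji, Noor, Tariq).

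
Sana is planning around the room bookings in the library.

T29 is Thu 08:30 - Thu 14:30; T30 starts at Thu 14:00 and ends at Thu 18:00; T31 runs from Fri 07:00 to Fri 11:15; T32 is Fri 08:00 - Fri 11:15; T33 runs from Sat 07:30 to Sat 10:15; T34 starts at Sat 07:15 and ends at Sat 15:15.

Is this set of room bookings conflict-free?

No

Check each pair: they overlap iff neither finishes before the other starts.
Sorted by start: T29, T30, T31, T32, T34, T33.
T30 starts before T29 ends → T29 and T30 overlap.
That's a conflict, so the schedule is not conflict-free.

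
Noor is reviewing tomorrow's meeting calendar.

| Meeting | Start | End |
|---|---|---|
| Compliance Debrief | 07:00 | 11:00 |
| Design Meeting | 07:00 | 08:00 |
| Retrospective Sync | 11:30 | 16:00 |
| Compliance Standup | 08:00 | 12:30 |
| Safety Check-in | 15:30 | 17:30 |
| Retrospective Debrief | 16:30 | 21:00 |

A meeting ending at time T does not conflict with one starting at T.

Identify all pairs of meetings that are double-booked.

Compliance Debrief & Compliance Standup, Compliance Debrief & Design Meeting, Compliance Standup & Retrospective Sync, Retrospective Debrief & Safety Check-in, Retrospective Sync & Safety Check-in

Sorted by start: Compliance Debrief, Design Meeting, Compliance Standup, Retrospective Sync, Safety Check-in, Retrospective Debrief.
Design Meeting starts before Compliance Debrief ends → Compliance Debrief and Design Meeting overlap.
Compliance Standup starts before Compliance Debrief ends → Compliance Debrief and Compliance Standup overlap.
Retrospective Sync starts after Compliance Debrief ends, so nothing later overlaps Compliance Debrief either.
Compliance Standup starts exactly when Design Meeting ends (back-to-back, no overlap), so nothing later overlaps Design Meeting either.
Retrospective Sync starts before Compliance Standup ends → Compliance Standup and Retrospective Sync overlap.
Safety Check-in starts after Compliance Standup ends, so nothing later overlaps Compliance Standup either.
Safety Check-in starts before Retrospective Sync ends → Retrospective Sync and Safety Check-in overlap.
Retrospective Debrief starts after Retrospective Sync ends.
Retrospective Debrief starts before Safety Check-in ends → Safety Check-in and Retrospective Debrief overlap.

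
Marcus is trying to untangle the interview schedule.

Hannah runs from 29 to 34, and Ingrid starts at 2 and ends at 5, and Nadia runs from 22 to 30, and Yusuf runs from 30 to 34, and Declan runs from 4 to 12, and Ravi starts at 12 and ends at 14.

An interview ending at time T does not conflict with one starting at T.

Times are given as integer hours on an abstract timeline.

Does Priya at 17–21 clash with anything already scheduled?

Ingrid: ends 5 at or before Priya starts 17 → clear.
Declan: ends 12 at or before Priya starts 17 → clear.
Ravi: ends 14 at or before Priya starts 17 → clear.
Nadia: starts 22 at or after Priya ends 21 → clear.
Hannah: starts 29 at or after Priya ends 21 → clear.
Yusuf: starts 30 at or after Priya ends 21 → clear.

No — it doesn't clash with anything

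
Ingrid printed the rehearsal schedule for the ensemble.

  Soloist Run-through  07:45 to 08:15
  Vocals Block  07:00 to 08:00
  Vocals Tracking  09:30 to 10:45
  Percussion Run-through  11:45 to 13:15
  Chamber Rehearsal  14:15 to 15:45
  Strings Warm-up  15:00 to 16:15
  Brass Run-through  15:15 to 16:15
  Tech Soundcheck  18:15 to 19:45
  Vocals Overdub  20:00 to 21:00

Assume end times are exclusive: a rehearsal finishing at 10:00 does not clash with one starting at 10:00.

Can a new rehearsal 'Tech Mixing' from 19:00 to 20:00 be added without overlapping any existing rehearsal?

No — it overlaps Tech Soundcheck

Vocals Block: ends 08:00 at or before Tech Mixing starts 19:00 → clear.
Soloist Run-through: ends 08:15 at or before Tech Mixing starts 19:00 → clear.
Vocals Tracking: ends 10:45 at or before Tech Mixing starts 19:00 → clear.
Percussion Run-through: ends 13:15 at or before Tech Mixing starts 19:00 → clear.
Chamber Rehearsal: ends 15:45 at or before Tech Mixing starts 19:00 → clear.
Strings Warm-up: ends 16:15 at or before Tech Mixing starts 19:00 → clear.
Brass Run-through: ends 16:15 at or before Tech Mixing starts 19:00 → clear.
Tech Soundcheck: starts 18:15 before Tech Mixing ends 20:00, and ends 19:45 after Tech Mixing starts 19:00 → overlap.
Vocals Overdub: starts 20:00 at or after Tech Mixing ends 20:00 → clear.
Tech Mixing overlaps Tech Soundcheck.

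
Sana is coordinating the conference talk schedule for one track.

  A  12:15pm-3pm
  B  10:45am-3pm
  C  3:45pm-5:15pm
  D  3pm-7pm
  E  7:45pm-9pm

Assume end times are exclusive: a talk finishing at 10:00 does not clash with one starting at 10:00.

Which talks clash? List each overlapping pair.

Sorted by start: B, A, D, C, E.
A starts before B ends → B and A overlap.
D starts exactly when B ends (back-to-back, no overlap); B is clear from here.
D starts exactly when A ends (back-to-back, no overlap); A is clear from here.
C starts before D ends → D and C overlap.
E starts after D ends.
E starts after C ends.

A & B, C & D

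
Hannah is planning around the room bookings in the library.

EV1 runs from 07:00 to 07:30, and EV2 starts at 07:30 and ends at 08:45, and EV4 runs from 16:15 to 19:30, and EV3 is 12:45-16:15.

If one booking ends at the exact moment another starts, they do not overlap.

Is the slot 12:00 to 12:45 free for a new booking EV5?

Yes — the slot is free

EV1: ends 07:30 at or before EV5 starts 12:00 → clear.
EV2: ends 08:45 at or before EV5 starts 12:00 → clear.
EV3: starts 12:45 at or after EV5 ends 12:45 → clear.
EV4: starts 16:15 at or after EV5 ends 12:45 → clear.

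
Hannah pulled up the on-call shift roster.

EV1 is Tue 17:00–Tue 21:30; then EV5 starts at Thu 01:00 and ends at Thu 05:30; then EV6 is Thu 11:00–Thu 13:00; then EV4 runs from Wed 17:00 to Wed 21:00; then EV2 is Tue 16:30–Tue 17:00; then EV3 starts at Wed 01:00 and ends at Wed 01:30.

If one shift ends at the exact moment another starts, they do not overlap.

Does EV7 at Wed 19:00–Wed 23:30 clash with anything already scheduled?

EV2: ends Tue 17:00 at or before EV7 starts Wed 19:00 → clear.
EV1: ends Tue 21:30 at or before EV7 starts Wed 19:00 → clear.
EV3: ends Wed 01:30 at or before EV7 starts Wed 19:00 → clear.
EV4: starts Wed 17:00 before EV7 ends Wed 23:30, and ends Wed 21:00 after EV7 starts Wed 19:00 → overlap.
EV5: starts Thu 01:00 at or after EV7 ends Wed 23:30 → clear.
EV6: starts Thu 11:00 at or after EV7 ends Wed 23:30 → clear.
EV7 overlaps EV4.

Yes — it overlaps EV4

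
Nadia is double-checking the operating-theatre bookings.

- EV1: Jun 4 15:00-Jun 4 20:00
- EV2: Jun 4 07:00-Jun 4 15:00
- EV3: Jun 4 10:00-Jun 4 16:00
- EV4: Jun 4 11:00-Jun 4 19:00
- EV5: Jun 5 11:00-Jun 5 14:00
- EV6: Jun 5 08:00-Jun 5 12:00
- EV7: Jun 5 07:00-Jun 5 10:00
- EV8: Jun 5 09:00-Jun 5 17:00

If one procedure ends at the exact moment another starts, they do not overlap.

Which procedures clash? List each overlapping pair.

Sorted by start: EV2, EV3, EV4, EV1, EV7, EV6, EV8, EV5.
EV3 starts before EV2 ends → EV2 and EV3 overlap.
EV4 starts before EV2 ends → EV2 and EV4 overlap.
EV1 starts exactly when EV2 ends (back-to-back, no overlap), so EV2 has no further overlaps.
EV4 starts before EV3 ends → EV3 and EV4 overlap.
EV1 starts before EV3 ends → EV3 and EV1 overlap.
EV7 starts after EV3 ends, so EV3 has no further overlaps.
EV1 starts before EV4 ends → EV4 and EV1 overlap.
EV7 starts after EV4 ends, so EV4 has no further overlaps.
EV7 starts after EV1 ends, so EV1 has no further overlaps.
EV6 starts before EV7 ends → EV7 and EV6 overlap.
EV8 starts before EV7 ends → EV7 and EV8 overlap.
EV5 starts after EV7 ends.
EV8 starts before EV6 ends → EV6 and EV8 overlap.
EV5 starts before EV6 ends → EV6 and EV5 overlap.
EV5 starts before EV8 ends → EV8 and EV5 overlap.

EV1 & EV3, EV1 & EV4, EV2 & EV3, EV2 & EV4, EV3 & EV4, EV5 & EV6, EV5 & EV8, EV6 & EV7, EV6 & EV8, EV7 & EV8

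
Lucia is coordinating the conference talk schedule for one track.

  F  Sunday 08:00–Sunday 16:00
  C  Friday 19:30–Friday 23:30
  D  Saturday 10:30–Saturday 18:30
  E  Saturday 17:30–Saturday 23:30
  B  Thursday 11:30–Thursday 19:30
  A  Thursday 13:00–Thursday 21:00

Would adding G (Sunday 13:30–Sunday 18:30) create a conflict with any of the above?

B: ends Thursday 19:30 at or before G starts Sunday 13:30 → clear.
A: ends Thursday 21:00 at or before G starts Sunday 13:30 → clear.
C: ends Friday 23:30 at or before G starts Sunday 13:30 → clear.
D: ends Saturday 18:30 at or before G starts Sunday 13:30 → clear.
E: ends Saturday 23:30 at or before G starts Sunday 13:30 → clear.
F: starts Sunday 08:00 before G ends Sunday 18:30, and ends Sunday 16:00 after G starts Sunday 13:30 → overlap.
G overlaps F.

Yes — it overlaps F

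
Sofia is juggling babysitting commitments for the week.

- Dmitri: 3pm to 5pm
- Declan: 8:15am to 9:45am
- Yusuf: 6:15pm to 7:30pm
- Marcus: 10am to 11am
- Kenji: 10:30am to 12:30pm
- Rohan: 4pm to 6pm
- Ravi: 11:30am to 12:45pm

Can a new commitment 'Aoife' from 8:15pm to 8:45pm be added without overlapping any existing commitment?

Declan: ends 9:45am at or before Aoife starts 8:15pm → clear.
Marcus: ends 11am at or before Aoife starts 8:15pm → clear.
Kenji: ends 12:30pm at or before Aoife starts 8:15pm → clear.
Ravi: ends 12:45pm at or before Aoife starts 8:15pm → clear.
Dmitri: ends 5pm at or before Aoife starts 8:15pm → clear.
Rohan: ends 6pm at or before Aoife starts 8:15pm → clear.
Yusuf: ends 7:30pm at or before Aoife starts 8:15pm → clear.

Yes — the slot is free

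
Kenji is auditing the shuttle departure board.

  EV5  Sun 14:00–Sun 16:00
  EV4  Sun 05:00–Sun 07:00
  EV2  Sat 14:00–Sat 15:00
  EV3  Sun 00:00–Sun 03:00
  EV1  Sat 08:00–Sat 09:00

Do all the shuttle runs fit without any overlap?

Yes

Sorted by start: EV1, EV2, EV3, EV4, EV5.
EV2 starts after EV1 ends, so EV1 has no further overlaps.
EV3 starts after EV2 ends, so EV2 has no further overlaps.
EV4 starts after EV3 ends, so EV3 has no further overlaps.
EV5 starts after EV4 ends.
Every pair is clear; the schedule has no overlaps.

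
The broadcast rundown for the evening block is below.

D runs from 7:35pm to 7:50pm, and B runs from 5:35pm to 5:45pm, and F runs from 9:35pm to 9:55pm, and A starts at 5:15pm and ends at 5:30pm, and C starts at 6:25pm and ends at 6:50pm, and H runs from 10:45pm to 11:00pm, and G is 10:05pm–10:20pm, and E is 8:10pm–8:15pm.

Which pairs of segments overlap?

no conflicts

Sorted by start: A, B, C, D, E, F, G, H.
B starts after A ends — done with A.
C starts after B ends — done with B.
D starts after C ends — done with C.
E starts after D ends — done with D.
F starts after E ends — done with E.
G starts after F ends — done with F.
H starts after G ends.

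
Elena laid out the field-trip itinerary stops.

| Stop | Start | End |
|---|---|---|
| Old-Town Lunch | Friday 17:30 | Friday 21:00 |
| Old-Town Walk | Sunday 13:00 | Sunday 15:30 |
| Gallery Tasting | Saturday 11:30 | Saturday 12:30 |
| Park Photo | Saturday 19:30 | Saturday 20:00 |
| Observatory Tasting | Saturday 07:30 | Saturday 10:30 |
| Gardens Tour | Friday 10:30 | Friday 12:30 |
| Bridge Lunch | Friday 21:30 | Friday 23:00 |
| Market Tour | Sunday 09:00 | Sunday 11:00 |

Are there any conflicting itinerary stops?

Sorted by start: Gardens Tour, Old-Town Lunch, Bridge Lunch, Observatory Tasting, Gallery Tasting, Park Photo, Market Tour, Old-Town Walk.
Old-Town Lunch starts after Gardens Tour ends, so Gardens Tour has no further overlaps.
Bridge Lunch starts after Old-Town Lunch ends, so Old-Town Lunch has no further overlaps.
Observatory Tasting starts after Bridge Lunch ends, so Bridge Lunch has no further overlaps.
Gallery Tasting starts after Observatory Tasting ends, so Observatory Tasting has no further overlaps.
Park Photo starts after Gallery Tasting ends, so Gallery Tasting has no further overlaps.
Market Tour starts after Park Photo ends, so Park Photo has no further overlaps.
Old-Town Walk starts after Market Tour ends.
Every pair is clear; the schedule has no overlaps.

No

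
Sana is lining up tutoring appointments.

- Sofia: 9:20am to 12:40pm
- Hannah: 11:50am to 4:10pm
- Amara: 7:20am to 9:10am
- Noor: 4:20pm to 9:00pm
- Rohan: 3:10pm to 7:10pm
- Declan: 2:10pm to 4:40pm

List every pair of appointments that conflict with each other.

Sorted by start: Amara, Sofia, Hannah, Declan, Rohan, Noor.
Sofia starts after Amara ends; Amara is clear from here.
Hannah starts before Sofia ends → Sofia and Hannah overlap.
Declan starts after Sofia ends; Sofia is clear from here.
Declan starts before Hannah ends → Hannah and Declan overlap.
Rohan starts before Hannah ends → Hannah and Rohan overlap.
Noor starts after Hannah ends.
Rohan starts before Declan ends → Declan and Rohan overlap.
Noor starts before Declan ends → Declan and Noor overlap.
Noor starts before Rohan ends → Rohan and Noor overlap.

Declan & Hannah, Declan & Noor, Declan & Rohan, Hannah & Rohan, Hannah & Sofia, Noor & Rohan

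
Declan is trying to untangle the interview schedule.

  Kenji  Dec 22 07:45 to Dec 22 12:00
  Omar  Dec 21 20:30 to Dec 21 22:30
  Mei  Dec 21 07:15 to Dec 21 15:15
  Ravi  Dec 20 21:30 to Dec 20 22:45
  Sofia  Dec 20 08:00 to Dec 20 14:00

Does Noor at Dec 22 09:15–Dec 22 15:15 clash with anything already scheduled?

Sofia: ends Dec 20 14:00 at or before Noor starts Dec 22 09:15 → clear.
Ravi: ends Dec 20 22:45 at or before Noor starts Dec 22 09:15 → clear.
Mei: ends Dec 21 15:15 at or before Noor starts Dec 22 09:15 → clear.
Omar: ends Dec 21 22:30 at or before Noor starts Dec 22 09:15 → clear.
Kenji: starts Dec 22 07:45 before Noor ends Dec 22 15:15, and ends Dec 22 12:00 after Noor starts Dec 22 09:15 → overlap.
Noor overlaps Kenji.

Yes — it overlaps Kenji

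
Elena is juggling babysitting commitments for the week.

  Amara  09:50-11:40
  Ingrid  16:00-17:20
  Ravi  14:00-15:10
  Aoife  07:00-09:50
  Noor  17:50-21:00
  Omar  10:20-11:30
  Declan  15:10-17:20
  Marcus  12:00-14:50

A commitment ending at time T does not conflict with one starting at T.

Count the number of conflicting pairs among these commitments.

Sorted by start: Aoife, Amara, Omar, Marcus, Ravi, Declan, Ingrid, Noor.
Amara starts exactly when Aoife ends (back-to-back, no overlap); Aoife is clear from here.
Omar starts before Amara ends → Amara and Omar overlap.
Marcus starts after Amara ends; Amara is clear from here.
Marcus starts after Omar ends; Omar is clear from here.
Ravi starts before Marcus ends → Marcus and Ravi overlap.
Declan starts after Marcus ends; Marcus is clear from here.
Declan starts exactly when Ravi ends (back-to-back, no overlap); Ravi is clear from here.
Ingrid starts before Declan ends → Declan and Ingrid overlap.
Noor starts after Declan ends.
Noor starts after Ingrid ends.
Overlapping pairs: Amara & Omar, Declan & Ingrid, Marcus & Ravi — 3 in total.

3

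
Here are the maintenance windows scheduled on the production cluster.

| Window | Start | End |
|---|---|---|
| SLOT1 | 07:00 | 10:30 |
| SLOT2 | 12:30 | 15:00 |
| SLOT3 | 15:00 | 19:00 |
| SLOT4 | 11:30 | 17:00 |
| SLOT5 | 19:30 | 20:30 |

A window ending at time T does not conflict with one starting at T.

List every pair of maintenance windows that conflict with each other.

Sorted by start: SLOT1, SLOT4, SLOT2, SLOT3, SLOT5.
SLOT4 starts after SLOT1 ends; SLOT1 is clear from here.
SLOT2 starts before SLOT4 ends → SLOT4 and SLOT2 overlap.
SLOT3 starts before SLOT4 ends → SLOT4 and SLOT3 overlap.
SLOT5 starts after SLOT4 ends.
SLOT3 starts exactly when SLOT2 ends (back-to-back, no overlap); SLOT2 is clear from here.
SLOT5 starts after SLOT3 ends.

SLOT2 & SLOT4, SLOT3 & SLOT4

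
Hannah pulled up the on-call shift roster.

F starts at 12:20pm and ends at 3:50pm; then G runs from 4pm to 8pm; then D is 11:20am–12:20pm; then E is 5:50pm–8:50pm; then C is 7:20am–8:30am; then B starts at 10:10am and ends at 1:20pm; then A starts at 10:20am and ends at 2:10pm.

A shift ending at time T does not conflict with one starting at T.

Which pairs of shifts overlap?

A & B, A & D, A & F, B & D, B & F, E & G

Sorted by start: C, B, A, D, F, G, E.
B starts after C ends, so nothing later overlaps C either.
A starts before B ends → B and A overlap.
D starts before B ends → B and D overlap.
F starts before B ends → B and F overlap.
G starts after B ends, so nothing later overlaps B either.
D starts before A ends → A and D overlap.
F starts before A ends → A and F overlap.
G starts after A ends, so nothing later overlaps A either.
F starts exactly when D ends (back-to-back, no overlap), so nothing later overlaps D either.
G starts after F ends, so nothing later overlaps F either.
E starts before G ends → G and E overlap.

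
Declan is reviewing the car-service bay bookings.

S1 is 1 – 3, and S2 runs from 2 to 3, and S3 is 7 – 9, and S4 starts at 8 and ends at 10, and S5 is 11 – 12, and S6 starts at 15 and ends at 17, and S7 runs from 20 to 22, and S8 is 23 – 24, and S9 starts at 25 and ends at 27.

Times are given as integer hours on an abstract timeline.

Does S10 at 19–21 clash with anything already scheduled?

Yes — it overlaps S7

S1: ends 3 at or before S10 starts 19 → clear.
S2: ends 3 at or before S10 starts 19 → clear.
S3: ends 9 at or before S10 starts 19 → clear.
S4: ends 10 at or before S10 starts 19 → clear.
S5: ends 12 at or before S10 starts 19 → clear.
S6: ends 17 at or before S10 starts 19 → clear.
S7: starts 20 before S10 ends 21, and ends 22 after S10 starts 19 → overlap.
S8: starts 23 at or after S10 ends 21 → clear.
S9: starts 25 at or after S10 ends 21 → clear.
S10 overlaps S7.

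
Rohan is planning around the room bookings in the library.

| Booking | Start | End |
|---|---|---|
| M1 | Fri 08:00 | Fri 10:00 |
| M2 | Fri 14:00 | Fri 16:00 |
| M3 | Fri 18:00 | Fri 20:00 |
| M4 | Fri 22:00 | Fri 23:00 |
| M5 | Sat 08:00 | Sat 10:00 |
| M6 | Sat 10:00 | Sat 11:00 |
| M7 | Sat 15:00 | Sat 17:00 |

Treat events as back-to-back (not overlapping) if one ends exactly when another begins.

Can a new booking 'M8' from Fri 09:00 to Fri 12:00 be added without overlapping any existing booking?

M1: starts Fri 08:00 before M8 ends Fri 12:00, and ends Fri 10:00 after M8 starts Fri 09:00 → overlap.
M2: starts Fri 14:00 at or after M8 ends Fri 12:00 → clear.
M3: starts Fri 18:00 at or after M8 ends Fri 12:00 → clear.
M4: starts Fri 22:00 at or after M8 ends Fri 12:00 → clear.
M5: starts Sat 08:00 at or after M8 ends Fri 12:00 → clear.
M6: starts Sat 10:00 at or after M8 ends Fri 12:00 → clear.
M7: starts Sat 15:00 at or after M8 ends Fri 12:00 → clear.
M8 overlaps M1.

No — it overlaps M1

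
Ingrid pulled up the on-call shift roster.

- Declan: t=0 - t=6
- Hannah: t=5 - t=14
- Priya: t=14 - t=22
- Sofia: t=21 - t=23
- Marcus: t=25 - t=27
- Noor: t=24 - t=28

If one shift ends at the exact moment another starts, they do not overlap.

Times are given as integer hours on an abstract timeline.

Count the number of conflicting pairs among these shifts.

3

Sorted by start: Declan, Hannah, Priya, Sofia, Noor, Marcus.
Hannah starts before Declan ends → Declan and Hannah overlap.
Priya starts after Declan ends — done with Declan.
Priya starts exactly when Hannah ends (back-to-back, no overlap) — done with Hannah.
Sofia starts before Priya ends → Priya and Sofia overlap.
Noor starts after Priya ends — done with Priya.
Noor starts after Sofia ends — done with Sofia.
Marcus starts before Noor ends → Noor and Marcus overlap.
Overlapping pairs: Declan & Hannah, Marcus & Noor, Priya & Sofia — 3 in total.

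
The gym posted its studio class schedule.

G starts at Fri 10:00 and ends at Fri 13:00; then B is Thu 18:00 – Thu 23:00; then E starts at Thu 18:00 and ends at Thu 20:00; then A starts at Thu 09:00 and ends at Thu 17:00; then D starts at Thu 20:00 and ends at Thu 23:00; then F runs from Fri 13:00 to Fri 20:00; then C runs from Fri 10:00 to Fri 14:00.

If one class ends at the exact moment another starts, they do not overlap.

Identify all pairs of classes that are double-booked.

B & D, B & E, C & F, C & G

Sorted by start: A, B, E, D, C, G, F.
B starts after A ends; A is clear from here.
E starts before B ends → B and E overlap.
D starts before B ends → B and D overlap.
C starts after B ends; B is clear from here.
D starts exactly when E ends (back-to-back, no overlap); E is clear from here.
C starts after D ends; D is clear from here.
G starts before C ends → C and G overlap.
F starts before C ends → C and F overlap.
F starts exactly when G ends (back-to-back, no overlap).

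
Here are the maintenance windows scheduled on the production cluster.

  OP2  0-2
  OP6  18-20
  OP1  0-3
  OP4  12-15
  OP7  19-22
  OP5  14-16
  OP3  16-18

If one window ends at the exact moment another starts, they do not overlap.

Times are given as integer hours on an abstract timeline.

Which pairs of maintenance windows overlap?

OP1 & OP2, OP4 & OP5, OP6 & OP7

Sorted by start: OP1, OP2, OP4, OP5, OP3, OP6, OP7.
OP2 starts before OP1 ends → OP1 and OP2 overlap.
OP4 starts after OP1 ends, so OP1 has no further overlaps.
OP4 starts after OP2 ends, so OP2 has no further overlaps.
OP5 starts before OP4 ends → OP4 and OP5 overlap.
OP3 starts after OP4 ends, so OP4 has no further overlaps.
OP3 starts exactly when OP5 ends (back-to-back, no overlap), so OP5 has no further overlaps.
OP6 starts exactly when OP3 ends (back-to-back, no overlap), so OP3 has no further overlaps.
OP7 starts before OP6 ends → OP6 and OP7 overlap.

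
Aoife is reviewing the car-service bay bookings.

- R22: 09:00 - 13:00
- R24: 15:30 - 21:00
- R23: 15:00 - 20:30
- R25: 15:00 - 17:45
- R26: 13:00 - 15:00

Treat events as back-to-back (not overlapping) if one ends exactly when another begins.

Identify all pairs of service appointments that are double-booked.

R23 & R24, R23 & R25, R24 & R25

Sorted by start: R22, R26, R23, R25, R24.
R26 starts exactly when R22 ends (back-to-back, no overlap) — done with R22.
R23 starts exactly when R26 ends (back-to-back, no overlap) — done with R26.
R25 starts before R23 ends → R23 and R25 overlap.
R24 starts before R23 ends → R23 and R24 overlap.
R24 starts before R25 ends → R25 and R24 overlap.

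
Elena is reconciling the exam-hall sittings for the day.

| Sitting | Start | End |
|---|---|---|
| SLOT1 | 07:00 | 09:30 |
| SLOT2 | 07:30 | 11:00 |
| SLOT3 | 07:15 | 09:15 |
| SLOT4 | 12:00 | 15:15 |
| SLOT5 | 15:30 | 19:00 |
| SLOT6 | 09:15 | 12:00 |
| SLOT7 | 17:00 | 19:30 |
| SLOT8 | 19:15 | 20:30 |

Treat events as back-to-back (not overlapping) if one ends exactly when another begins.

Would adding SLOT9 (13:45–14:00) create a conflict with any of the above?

Yes — it overlaps SLOT4

SLOT1: ends 09:30 at or before SLOT9 starts 13:45 → clear.
SLOT3: ends 09:15 at or before SLOT9 starts 13:45 → clear.
SLOT2: ends 11:00 at or before SLOT9 starts 13:45 → clear.
SLOT6: ends 12:00 at or before SLOT9 starts 13:45 → clear.
SLOT4: starts 12:00 before SLOT9 ends 14:00, and ends 15:15 after SLOT9 starts 13:45 → overlap.
SLOT5: starts 15:30 at or after SLOT9 ends 14:00 → clear.
SLOT7: starts 17:00 at or after SLOT9 ends 14:00 → clear.
SLOT8: starts 19:15 at or after SLOT9 ends 14:00 → clear.
SLOT9 overlaps SLOT4.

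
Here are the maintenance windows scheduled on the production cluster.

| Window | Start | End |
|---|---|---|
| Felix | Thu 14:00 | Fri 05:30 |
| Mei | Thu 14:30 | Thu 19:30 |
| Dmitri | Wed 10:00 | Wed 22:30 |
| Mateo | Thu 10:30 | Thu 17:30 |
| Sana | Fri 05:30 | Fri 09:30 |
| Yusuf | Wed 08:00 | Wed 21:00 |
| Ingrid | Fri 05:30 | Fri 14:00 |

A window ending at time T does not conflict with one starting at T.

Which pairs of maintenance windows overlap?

Two intervals overlap when each starts before the other ends.
Sorted by start: Yusuf, Dmitri, Mateo, Felix, Mei, Sana, Ingrid.
Dmitri starts before Yusuf ends → Yusuf and Dmitri overlap.
Mateo starts after Yusuf ends; Yusuf is clear from here.
Mateo starts after Dmitri ends; Dmitri is clear from here.
Felix starts before Mateo ends → Mateo and Felix overlap.
Mei starts before Mateo ends → Mateo and Mei overlap.
Sana starts after Mateo ends; Mateo is clear from here.
Mei starts before Felix ends → Felix and Mei overlap.
Sana starts exactly when Felix ends (back-to-back, no overlap); Felix is clear from here.
Sana starts after Mei ends; Mei is clear from here.
Ingrid starts before Sana ends → Sana and Ingrid overlap.

Dmitri & Yusuf, Felix & Mateo, Felix & Mei, Ingrid & Sana, Mateo & Mei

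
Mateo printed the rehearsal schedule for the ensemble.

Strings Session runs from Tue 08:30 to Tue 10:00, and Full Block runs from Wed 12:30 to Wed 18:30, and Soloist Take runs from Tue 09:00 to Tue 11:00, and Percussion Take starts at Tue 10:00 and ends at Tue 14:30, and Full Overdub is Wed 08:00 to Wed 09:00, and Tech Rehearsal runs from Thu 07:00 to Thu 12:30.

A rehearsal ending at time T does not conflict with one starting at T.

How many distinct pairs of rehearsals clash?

Sorted by start: Strings Session, Soloist Take, Percussion Take, Full Overdub, Full Block, Tech Rehearsal.
Soloist Take starts before Strings Session ends → Strings Session and Soloist Take overlap.
Percussion Take starts exactly when Strings Session ends (back-to-back, no overlap), so nothing later overlaps Strings Session either.
Percussion Take starts before Soloist Take ends → Soloist Take and Percussion Take overlap.
Full Overdub starts after Soloist Take ends, so nothing later overlaps Soloist Take either.
Full Overdub starts after Percussion Take ends, so nothing later overlaps Percussion Take either.
Full Block starts after Full Overdub ends, so nothing later overlaps Full Overdub either.
Tech Rehearsal starts after Full Block ends.
Overlapping pairs: Percussion Take & Soloist Take, Soloist Take & Strings Session — 2 in total.

2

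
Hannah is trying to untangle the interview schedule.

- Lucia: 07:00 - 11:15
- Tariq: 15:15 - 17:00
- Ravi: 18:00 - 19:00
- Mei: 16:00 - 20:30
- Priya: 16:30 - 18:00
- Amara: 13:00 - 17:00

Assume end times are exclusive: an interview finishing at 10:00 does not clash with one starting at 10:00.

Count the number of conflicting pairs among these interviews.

Check each pair: they overlap iff neither finishes before the other starts.
Sorted by start: Lucia, Amara, Tariq, Mei, Priya, Ravi.
Amara starts after Lucia ends — done with Lucia.
Tariq starts before Amara ends → Amara and Tariq overlap.
Mei starts before Amara ends → Amara and Mei overlap.
Priya starts before Amara ends → Amara and Priya overlap.
Ravi starts after Amara ends.
Mei starts before Tariq ends → Tariq and Mei overlap.
Priya starts before Tariq ends → Tariq and Priya overlap.
Ravi starts after Tariq ends.
Priya starts before Mei ends → Mei and Priya overlap.
Ravi starts before Mei ends → Mei and Ravi overlap.
Ravi starts exactly when Priya ends (back-to-back, no overlap).
Overlapping pairs: Amara & Mei, Amara & Priya, Amara & Tariq, Mei & Priya, Mei & Ravi, Mei & Tariq, Priya & Tariq — 7 in total.

7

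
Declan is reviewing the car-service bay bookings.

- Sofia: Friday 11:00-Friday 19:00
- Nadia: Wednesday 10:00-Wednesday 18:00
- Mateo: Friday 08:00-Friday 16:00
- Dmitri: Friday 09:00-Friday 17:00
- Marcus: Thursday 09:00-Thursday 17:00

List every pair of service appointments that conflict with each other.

Sorted by start: Nadia, Marcus, Mateo, Dmitri, Sofia.
Marcus starts after Nadia ends, so nothing later overlaps Nadia either.
Mateo starts after Marcus ends, so nothing later overlaps Marcus either.
Dmitri starts before Mateo ends → Mateo and Dmitri overlap.
Sofia starts before Mateo ends → Mateo and Sofia overlap.
Sofia starts before Dmitri ends → Dmitri and Sofia overlap.

Dmitri & Mateo, Dmitri & Sofia, Mateo & Sofia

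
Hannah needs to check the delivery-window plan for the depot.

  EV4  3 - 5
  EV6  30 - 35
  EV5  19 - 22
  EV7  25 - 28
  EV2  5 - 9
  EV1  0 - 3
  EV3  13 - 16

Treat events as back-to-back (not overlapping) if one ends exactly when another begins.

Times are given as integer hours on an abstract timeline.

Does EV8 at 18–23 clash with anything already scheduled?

Yes — it overlaps EV5

EV1: ends 3 at or before EV8 starts 18 → clear.
EV4: ends 5 at or before EV8 starts 18 → clear.
EV2: ends 9 at or before EV8 starts 18 → clear.
EV3: ends 16 at or before EV8 starts 18 → clear.
EV5: starts 19 before EV8 ends 23, and ends 22 after EV8 starts 18 → overlap.
EV7: starts 25 at or after EV8 ends 23 → clear.
EV6: starts 30 at or after EV8 ends 23 → clear.
EV8 overlaps EV5.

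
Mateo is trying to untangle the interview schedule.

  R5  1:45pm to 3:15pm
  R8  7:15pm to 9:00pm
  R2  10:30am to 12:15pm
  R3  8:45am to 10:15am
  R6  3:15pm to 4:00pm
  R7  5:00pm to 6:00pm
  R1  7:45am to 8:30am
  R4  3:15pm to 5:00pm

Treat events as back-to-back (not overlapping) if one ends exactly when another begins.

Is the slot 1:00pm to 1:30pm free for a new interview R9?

R1: ends 8:30am at or before R9 starts 1:00pm → clear.
R3: ends 10:15am at or before R9 starts 1:00pm → clear.
R2: ends 12:15pm at or before R9 starts 1:00pm → clear.
R5: starts 1:45pm at or after R9 ends 1:30pm → clear.
R4: starts 3:15pm at or after R9 ends 1:30pm → clear.
R6: starts 3:15pm at or after R9 ends 1:30pm → clear.
R7: starts 5:00pm at or after R9 ends 1:30pm → clear.
R8: starts 7:15pm at or after R9 ends 1:30pm → clear.

Yes — the slot is free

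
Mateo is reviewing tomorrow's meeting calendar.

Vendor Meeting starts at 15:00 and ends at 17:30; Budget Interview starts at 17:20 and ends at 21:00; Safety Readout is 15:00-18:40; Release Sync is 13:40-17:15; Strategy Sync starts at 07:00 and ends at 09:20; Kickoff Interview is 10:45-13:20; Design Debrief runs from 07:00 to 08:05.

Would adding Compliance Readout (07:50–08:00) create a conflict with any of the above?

Yes — it overlaps Design Debrief, Strategy Sync

Design Debrief: starts 07:00 before Compliance Readout ends 08:00, and ends 08:05 after Compliance Readout starts 07:50 → overlap.
Strategy Sync: starts 07:00 before Compliance Readout ends 08:00, and ends 09:20 after Compliance Readout starts 07:50 → overlap.
Kickoff Interview: starts 10:45 at or after Compliance Readout ends 08:00 → clear.
Release Sync: starts 13:40 at or after Compliance Readout ends 08:00 → clear.
Vendor Meeting: starts 15:00 at or after Compliance Readout ends 08:00 → clear.
Safety Readout: starts 15:00 at or after Compliance Readout ends 08:00 → clear.
Budget Interview: starts 17:20 at or after Compliance Readout ends 08:00 → clear.
Compliance Readout overlaps Design Debrief, Strategy Sync.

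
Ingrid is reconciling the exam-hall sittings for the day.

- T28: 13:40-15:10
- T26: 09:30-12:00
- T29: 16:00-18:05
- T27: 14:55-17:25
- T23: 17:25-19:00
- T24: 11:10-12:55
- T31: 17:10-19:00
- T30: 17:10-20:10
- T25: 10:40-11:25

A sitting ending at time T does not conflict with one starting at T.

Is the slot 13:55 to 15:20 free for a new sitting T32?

T26: ends 12:00 at or before T32 starts 13:55 → clear.
T25: ends 11:25 at or before T32 starts 13:55 → clear.
T24: ends 12:55 at or before T32 starts 13:55 → clear.
T28: starts 13:40 before T32 ends 15:20, and ends 15:10 after T32 starts 13:55 → overlap.
T27: starts 14:55 before T32 ends 15:20, and ends 17:25 after T32 starts 13:55 → overlap.
T29: starts 16:00 at or after T32 ends 15:20 → clear.
T30: starts 17:10 at or after T32 ends 15:20 → clear.
T31: starts 17:10 at or after T32 ends 15:20 → clear.
T23: starts 17:25 at or after T32 ends 15:20 → clear.
T32 overlaps T27, T28.

No — it overlaps T27, T28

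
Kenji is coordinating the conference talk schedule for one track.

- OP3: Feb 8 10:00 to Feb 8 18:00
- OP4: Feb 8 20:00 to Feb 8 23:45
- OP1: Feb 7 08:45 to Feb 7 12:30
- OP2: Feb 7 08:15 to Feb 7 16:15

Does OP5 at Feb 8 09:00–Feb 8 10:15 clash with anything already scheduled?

Yes — it overlaps OP3

OP2: ends Feb 7 16:15 at or before OP5 starts Feb 8 09:00 → clear.
OP1: ends Feb 7 12:30 at or before OP5 starts Feb 8 09:00 → clear.
OP3: starts Feb 8 10:00 before OP5 ends Feb 8 10:15, and ends Feb 8 18:00 after OP5 starts Feb 8 09:00 → overlap.
OP4: starts Feb 8 20:00 at or after OP5 ends Feb 8 10:15 → clear.
OP5 overlaps OP3.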